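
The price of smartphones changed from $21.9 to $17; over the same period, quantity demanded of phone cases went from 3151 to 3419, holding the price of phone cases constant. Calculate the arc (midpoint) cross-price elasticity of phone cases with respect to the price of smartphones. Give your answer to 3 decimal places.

ΔQ_A = 3419 − 3151 = 268; ΔP_B = 17 − 21.9 = -4.9.
Midpoints: Q̄_A = 3285.0, P̄_B = 19.45.
ε = (ΔQ_A/Q̄_A)/(ΔP_B/P̄_B) = (268/3285.0)/(-4.9/19.45) ≈ -0.324.

-0.324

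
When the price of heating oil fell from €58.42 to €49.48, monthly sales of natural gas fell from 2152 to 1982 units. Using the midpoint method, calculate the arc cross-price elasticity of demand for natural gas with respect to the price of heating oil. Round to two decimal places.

ΔQ_A = 1982 − 2152 = -170; ΔP_B = 49.48 − 58.42 = -8.94.
Midpoints: Q̄_A = 2067.0, P̄_B = 53.95.
ε = (ΔQ_A/Q̄_A)/(ΔP_B/P̄_B) = (-170/2067.0)/(-8.94/53.95) ≈ 0.50.

0.50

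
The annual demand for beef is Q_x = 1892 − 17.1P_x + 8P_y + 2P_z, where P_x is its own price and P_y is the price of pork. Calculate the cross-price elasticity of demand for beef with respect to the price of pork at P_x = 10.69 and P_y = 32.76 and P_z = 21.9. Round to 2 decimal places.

0.13

At P_x = 10.69 and P_y = 32.76 and P_z = 21.9: Q_x = 2015.081.
∂Q_x/∂P_y = 8.
ε = (∂Q_x/∂P_y)(P_y/Q_x) = 8 × (32.76/2015.081) ≈ 0.13.
Since ε > 0, beef and pork are substitutes.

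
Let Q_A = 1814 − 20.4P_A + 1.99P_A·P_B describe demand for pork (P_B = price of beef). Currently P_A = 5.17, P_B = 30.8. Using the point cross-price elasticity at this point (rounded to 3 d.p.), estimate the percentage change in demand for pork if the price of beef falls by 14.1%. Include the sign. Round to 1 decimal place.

At P_A = 5.17, P_B = 30.8: Q_A = 2025.412.
∂Q_A/∂P_B = 1.99P_A = 10.2883.
ε = (∂Q_A/∂P_B)(P_B/Q_A) = 10.2883 × 30.8/2025.412 ≈ 0.156.
%ΔQ_A ≈ ε × %ΔP_B = 0.156 × (-14.1%) = -2.2%.

-2.2%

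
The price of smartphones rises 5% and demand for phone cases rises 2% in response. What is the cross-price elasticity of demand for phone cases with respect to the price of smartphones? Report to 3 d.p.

ε = (%ΔQ of phone cases) / (%ΔP of smartphones) = (2%) / (5%) ≈ 0.400.

0.400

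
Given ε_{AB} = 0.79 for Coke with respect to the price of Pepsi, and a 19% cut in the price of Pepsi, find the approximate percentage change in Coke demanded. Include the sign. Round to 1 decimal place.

-15.0%

%ΔQ ≈ ε × %ΔP of Pepsi = 0.79 × (-19%) = -15.0%.
Demand for Coke falls by about 15.0%.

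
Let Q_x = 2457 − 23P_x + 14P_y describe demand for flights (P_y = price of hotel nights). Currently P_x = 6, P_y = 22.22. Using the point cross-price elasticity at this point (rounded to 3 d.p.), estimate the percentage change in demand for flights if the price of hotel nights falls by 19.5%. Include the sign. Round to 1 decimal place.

-2.3%

At P_x = 6, P_y = 22.22: Q_x = 2630.08.
∂Q_x/∂P_y = 14.
ε = (∂Q_x/∂P_y)(P_y/Q_x) = 14.0000 × 22.22/2630.08 ≈ 0.118.
%ΔQ_x ≈ ε × %ΔP_y = 0.118 × (-19.5%) = -2.3%.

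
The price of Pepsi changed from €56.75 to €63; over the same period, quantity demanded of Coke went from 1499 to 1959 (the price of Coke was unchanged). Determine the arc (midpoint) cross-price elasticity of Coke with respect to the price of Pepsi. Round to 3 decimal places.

ΔQ_A = 1959 − 1499 = 460; ΔP_B = 63 − 56.75 = 6.25.
Midpoints: Q̄_A = 1729.0, P̄_B = 59.88.
ε = (ΔQ_A/Q̄_A)/(ΔP_B/P̄_B) = (460/1729.0)/(6.25/59.88) ≈ 2.549.

2.549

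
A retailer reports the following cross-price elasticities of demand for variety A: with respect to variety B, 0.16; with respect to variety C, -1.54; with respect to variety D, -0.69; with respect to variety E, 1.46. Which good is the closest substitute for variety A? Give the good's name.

variety E

Substitutes have ε > 0. Among the positive values, 1.46 (variety E) is largest.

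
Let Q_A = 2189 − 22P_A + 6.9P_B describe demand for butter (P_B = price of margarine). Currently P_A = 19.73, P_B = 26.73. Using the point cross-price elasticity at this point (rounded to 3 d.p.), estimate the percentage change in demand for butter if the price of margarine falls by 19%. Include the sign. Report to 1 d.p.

At P_A = 19.73, P_B = 26.73: Q_A = 1939.377.
∂Q_A/∂P_B = 6.9.
ε = (∂Q_A/∂P_B)(P_B/Q_A) = 6.9000 × 26.73/1939.377 ≈ 0.095.
%ΔQ_A ≈ ε × %ΔP_B = 0.095 × (-19%) = -1.8%.

-1.8%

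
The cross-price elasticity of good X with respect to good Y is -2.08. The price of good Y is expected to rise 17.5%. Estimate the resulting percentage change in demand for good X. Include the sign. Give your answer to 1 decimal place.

-36.4%

%ΔQ ≈ ε × %ΔP of good Y = -2.08 × (17.5%) = -36.4%.
Demand for good X falls by about 36.4%.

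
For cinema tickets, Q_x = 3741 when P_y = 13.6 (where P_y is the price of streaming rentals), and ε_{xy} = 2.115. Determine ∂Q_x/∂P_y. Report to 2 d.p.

ε = (∂Q_x/∂P_y)·(P_y/Q_x) ⇒ ∂Q_x/∂P_y = ε·Q_x/P_y = 2.115 × 3741/13.6 ≈ 581.78.

581.78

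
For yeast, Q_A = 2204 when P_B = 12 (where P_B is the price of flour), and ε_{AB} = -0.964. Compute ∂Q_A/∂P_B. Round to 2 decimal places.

-177.05

ε = (∂Q_A/∂P_B)·(P_B/Q_A) ⇒ ∂Q_A/∂P_B = ε·Q_A/P_B = -0.964 × 2204/12 ≈ -177.05.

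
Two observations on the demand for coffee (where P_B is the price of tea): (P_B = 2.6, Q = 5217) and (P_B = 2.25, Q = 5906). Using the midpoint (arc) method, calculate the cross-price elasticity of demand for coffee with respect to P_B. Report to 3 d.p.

ΔQ_A = 5906 − 5217 = 689; ΔP_B = 2.25 − 2.6 = -0.35.
Midpoints: Q̄_A = 5561.5, P̄_B = 2.42.
ε = (ΔQ_A/Q̄_A)/(ΔP_B/P̄_B) = (689/5561.5)/(-0.35/2.42) ≈ -0.858.
ε < 0: coffee and tea are complements.

-0.858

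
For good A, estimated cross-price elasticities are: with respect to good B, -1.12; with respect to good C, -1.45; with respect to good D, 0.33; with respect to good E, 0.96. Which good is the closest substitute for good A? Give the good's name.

Substitutes have ε > 0. Among the positive values, 0.96 (good E) is largest.

good E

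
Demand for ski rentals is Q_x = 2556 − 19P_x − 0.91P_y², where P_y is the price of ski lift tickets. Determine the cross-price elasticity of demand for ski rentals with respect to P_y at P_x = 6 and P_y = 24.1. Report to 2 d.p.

At P_x = 6 and P_y = 24.1: Q_x = 1913.463.
∂Q_x/∂P_y = -1.82P_y = -1.82(24.1) = -43.8620.
ε = (∂Q_x/∂P_y)(P_y/Q_x) = -43.8620 × (24.1/1913.463) ≈ -0.55.

-0.55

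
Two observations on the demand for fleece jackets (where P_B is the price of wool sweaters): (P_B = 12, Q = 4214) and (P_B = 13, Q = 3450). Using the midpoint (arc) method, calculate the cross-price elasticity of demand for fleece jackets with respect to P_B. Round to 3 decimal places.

ΔQ_A = 3450 − 4214 = -764; ΔP_B = 13 − 12 = 1.
Midpoints: Q̄_A = 3832.0, P̄_B = 12.50.
ε = (ΔQ_A/Q̄_A)/(ΔP_B/P̄_B) = (-764/3832.0)/(1/12.50) ≈ -2.492.
ε < 0: fleece jackets and wool sweaters are complements.

-2.492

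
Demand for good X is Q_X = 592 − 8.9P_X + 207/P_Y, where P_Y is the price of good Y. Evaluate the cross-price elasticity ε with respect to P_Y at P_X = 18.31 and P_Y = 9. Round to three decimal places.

At P_X = 18.31 and P_Y = 9: Q_X = 452.041.
∂Q_X/∂P_Y = −207/P_Y² = -2.5556.
ε = (∂Q_X/∂P_Y)(P_Y/Q_X) = -2.5556 × (9/452.041) ≈ -0.051.
ε < 0: complements.

-0.051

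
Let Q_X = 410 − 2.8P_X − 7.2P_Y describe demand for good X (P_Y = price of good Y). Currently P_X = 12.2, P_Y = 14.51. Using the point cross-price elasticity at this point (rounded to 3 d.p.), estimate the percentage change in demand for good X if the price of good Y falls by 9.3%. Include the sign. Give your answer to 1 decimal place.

3.6%

At P_X = 12.2, P_Y = 14.51: Q_X = 271.368.
∂Q_X/∂P_Y = -7.2.
ε = (∂Q_X/∂P_Y)(P_Y/Q_X) = -7.2000 × 14.51/271.368 ≈ -0.385.
%ΔQ_X ≈ ε × %ΔP_Y = -0.385 × (-9.3%) = 3.6%.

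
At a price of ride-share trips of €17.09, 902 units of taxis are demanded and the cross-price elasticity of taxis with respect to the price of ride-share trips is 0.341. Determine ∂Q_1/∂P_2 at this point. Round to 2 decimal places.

18.00

ε = (∂Q_1/∂P_2)·(P_2/Q_1) ⇒ ∂Q_1/∂P_2 = ε·Q_1/P_2 = 0.341 × 902/17.09 ≈ 18.00.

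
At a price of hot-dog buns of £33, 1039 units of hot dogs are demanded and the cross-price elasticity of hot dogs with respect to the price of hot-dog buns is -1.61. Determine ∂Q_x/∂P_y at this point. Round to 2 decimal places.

ε = (∂Q_x/∂P_y)·(P_y/Q_x) ⇒ ∂Q_x/∂P_y = ε·Q_x/P_y = -1.61 × 1039/33 ≈ -50.69.

-50.69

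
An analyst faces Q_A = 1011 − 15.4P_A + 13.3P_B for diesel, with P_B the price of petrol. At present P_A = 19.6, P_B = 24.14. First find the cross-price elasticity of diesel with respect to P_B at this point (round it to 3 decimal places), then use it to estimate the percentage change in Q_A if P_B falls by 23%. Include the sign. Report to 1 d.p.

At P_A = 19.6, P_B = 24.14: Q_A = 1030.222.
∂Q_A/∂P_B = 13.3.
ε = (∂Q_A/∂P_B)(P_B/Q_A) = 13.3000 × 24.14/1030.222 ≈ 0.312.
%ΔQ_A ≈ ε × %ΔP_B = 0.312 × (-23%) = -7.2%.

-7.2%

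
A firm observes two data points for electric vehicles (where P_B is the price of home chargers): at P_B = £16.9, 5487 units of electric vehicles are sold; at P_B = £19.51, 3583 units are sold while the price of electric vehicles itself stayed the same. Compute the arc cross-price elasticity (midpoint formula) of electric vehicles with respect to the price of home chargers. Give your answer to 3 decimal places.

-2.928

ΔQ_A = 3583 − 5487 = -1904; ΔP_B = 19.51 − 16.9 = 2.61.
Midpoints: Q̄_A = 4535.0, P̄_B = 18.20.
ε = (ΔQ_A/Q̄_A)/(ΔP_B/P̄_B) = (-1904/4535.0)/(2.61/18.20) ≈ -2.928.
ε < 0: electric vehicles and home chargers are complements.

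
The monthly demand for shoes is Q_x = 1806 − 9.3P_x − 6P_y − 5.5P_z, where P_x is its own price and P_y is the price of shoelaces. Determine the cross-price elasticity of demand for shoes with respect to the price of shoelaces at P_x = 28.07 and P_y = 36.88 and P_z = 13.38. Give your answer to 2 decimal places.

-0.18

At P_x = 28.07 and P_y = 36.88 and P_z = 13.38: Q_x = 1250.079.
∂Q_x/∂P_y = -6.
ε = (∂Q_x/∂P_y)(P_y/Q_x) = -6 × (36.88/1250.079) ≈ -0.18.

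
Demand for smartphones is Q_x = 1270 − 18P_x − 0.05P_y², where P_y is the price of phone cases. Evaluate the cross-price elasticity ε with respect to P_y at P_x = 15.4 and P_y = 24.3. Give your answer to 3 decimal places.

At P_x = 15.4 and P_y = 24.3: Q_x = 963.275.
∂Q_x/∂P_y = -0.1P_y = -0.1(24.3) = -2.4300.
ε = (∂Q_x/∂P_y)(P_y/Q_x) = -2.4300 × (24.3/963.275) ≈ -0.061.
ε < 0: complements.

-0.061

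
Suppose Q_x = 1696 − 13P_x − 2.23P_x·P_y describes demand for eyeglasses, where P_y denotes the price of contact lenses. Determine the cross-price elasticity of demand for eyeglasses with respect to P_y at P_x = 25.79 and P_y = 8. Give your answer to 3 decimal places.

-0.511

At P_x = 25.79 and P_y = 8: Q_x = 900.636.
∂Q_x/∂P_y = -2.23P_x = -2.23(25.79) = -57.5117.
ε = (∂Q_x/∂P_y)(P_y/Q_x) = -57.5117 × (8/900.636) ≈ -0.511.
ε < 0: complements.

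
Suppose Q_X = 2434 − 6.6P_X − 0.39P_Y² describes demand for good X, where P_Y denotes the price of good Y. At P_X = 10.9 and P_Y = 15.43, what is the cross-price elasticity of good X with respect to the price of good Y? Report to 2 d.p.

-0.08

At P_X = 10.9 and P_Y = 15.43: Q_X = 2269.207.
∂Q_X/∂P_Y = -0.78P_Y = -0.78(15.43) = -12.0354.
ε = (∂Q_X/∂P_Y)(P_Y/Q_X) = -12.0354 × (15.43/2269.207) ≈ -0.08.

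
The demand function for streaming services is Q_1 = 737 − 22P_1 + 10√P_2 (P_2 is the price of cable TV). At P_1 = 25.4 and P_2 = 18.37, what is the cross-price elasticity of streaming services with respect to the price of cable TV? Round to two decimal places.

0.10

At P_1 = 25.4 and P_2 = 18.37: Q_1 = 221.060.
∂Q_1/∂P_2 = 10/(2√P_2) = 10/(2√18.37) = 1.1666.
ε = (∂Q_1/∂P_2)(P_2/Q_1) = 1.1666 × (18.37/221.060) ≈ 0.10.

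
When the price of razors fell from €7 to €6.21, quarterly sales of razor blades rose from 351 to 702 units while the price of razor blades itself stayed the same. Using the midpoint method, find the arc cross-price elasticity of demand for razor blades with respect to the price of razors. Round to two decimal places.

ΔQ_A = 702 − 351 = 351; ΔP_B = 6.21 − 7 = -0.79.
Midpoints: Q̄_A = 526.5, P̄_B = 6.61.
ε = (ΔQ_A/Q̄_A)/(ΔP_B/P̄_B) = (351/526.5)/(-0.79/6.61) ≈ -5.57.
ε < 0: razor blades and razors are complements.

-5.57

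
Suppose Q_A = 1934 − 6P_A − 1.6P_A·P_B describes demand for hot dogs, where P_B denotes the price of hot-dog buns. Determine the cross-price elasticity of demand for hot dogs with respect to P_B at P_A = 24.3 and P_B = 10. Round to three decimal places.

At P_A = 24.3 and P_B = 10: Q_A = 1399.4.
∂Q_A/∂P_B = -1.6P_A = -1.6(24.3) = -38.8800.
ε = (∂Q_A/∂P_B)(P_B/Q_A) = -38.8800 × (10/1399.4) ≈ -0.278.

-0.278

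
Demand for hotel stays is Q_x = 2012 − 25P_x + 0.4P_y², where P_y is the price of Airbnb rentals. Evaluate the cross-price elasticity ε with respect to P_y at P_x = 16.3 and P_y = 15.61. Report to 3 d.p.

At P_x = 16.3 and P_y = 15.61: Q_x = 1701.969.
∂Q_x/∂P_y = 0.8P_y = 0.8(15.61) = 12.4880.
ε = (∂Q_x/∂P_y)(P_y/Q_x) = 12.4880 × (15.61/1701.969) ≈ 0.115.

0.115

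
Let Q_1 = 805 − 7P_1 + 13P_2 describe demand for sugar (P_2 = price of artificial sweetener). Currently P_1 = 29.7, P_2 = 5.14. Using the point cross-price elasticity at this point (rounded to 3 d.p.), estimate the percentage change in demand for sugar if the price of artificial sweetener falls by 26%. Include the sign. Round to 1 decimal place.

-2.6%

At P_1 = 29.7, P_2 = 5.14: Q_1 = 663.92.
∂Q_1/∂P_2 = 13.
ε = (∂Q_1/∂P_2)(P_2/Q_1) = 13.0000 × 5.14/663.92 ≈ 0.101.
%ΔQ_1 ≈ ε × %ΔP_2 = 0.101 × (-26%) = -2.6%.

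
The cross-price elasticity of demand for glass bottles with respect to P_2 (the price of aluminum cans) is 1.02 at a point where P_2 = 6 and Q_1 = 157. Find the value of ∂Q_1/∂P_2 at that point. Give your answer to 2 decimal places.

26.69

ε = (∂Q_1/∂P_2)·(P_2/Q_1) ⇒ ∂Q_1/∂P_2 = ε·Q_1/P_2 = 1.02 × 157/6 ≈ 26.69.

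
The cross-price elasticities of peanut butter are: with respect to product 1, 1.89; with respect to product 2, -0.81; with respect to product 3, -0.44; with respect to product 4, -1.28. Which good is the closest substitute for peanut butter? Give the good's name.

Substitutes have ε > 0. Among the positive values, 1.89 (product 1) is largest.

product 1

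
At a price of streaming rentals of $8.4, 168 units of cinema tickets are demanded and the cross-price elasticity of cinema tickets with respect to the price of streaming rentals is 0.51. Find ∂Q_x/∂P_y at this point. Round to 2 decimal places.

10.20

ε = (∂Q_x/∂P_y)·(P_y/Q_x) ⇒ ∂Q_x/∂P_y = ε·Q_x/P_y = 0.51 × 168/8.4 ≈ 10.20.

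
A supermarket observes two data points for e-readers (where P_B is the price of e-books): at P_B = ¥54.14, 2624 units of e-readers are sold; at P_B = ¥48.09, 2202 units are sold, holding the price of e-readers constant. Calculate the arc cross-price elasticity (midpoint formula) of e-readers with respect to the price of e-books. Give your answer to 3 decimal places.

ΔQ_A = 2202 − 2624 = -422; ΔP_B = 48.09 − 54.14 = -6.05.
Midpoints: Q̄_A = 2413.0, P̄_B = 51.12.
ε = (ΔQ_A/Q̄_A)/(ΔP_B/P̄_B) = (-422/2413.0)/(-6.05/51.12) ≈ 1.478.

1.478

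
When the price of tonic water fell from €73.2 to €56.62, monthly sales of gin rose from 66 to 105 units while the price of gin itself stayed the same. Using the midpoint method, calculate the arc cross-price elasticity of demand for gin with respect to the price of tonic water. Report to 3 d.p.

ΔQ_A = 105 − 66 = 39; ΔP_B = 56.62 − 73.2 = -16.58.
Midpoints: Q̄_A = 85.5, P̄_B = 64.91.
ε = (ΔQ_A/Q̄_A)/(ΔP_B/P̄_B) = (39/85.5)/(-16.58/64.91) ≈ -1.786.

-1.786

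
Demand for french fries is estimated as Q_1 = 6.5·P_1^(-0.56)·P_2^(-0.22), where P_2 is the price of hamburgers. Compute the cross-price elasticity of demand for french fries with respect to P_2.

In a log-linear (constant-elasticity) demand function, the coefficient on the exponent of P_2 is the cross-price elasticity.
ε = -0.22. Negative, so french fries and hamburgers are complements.

-0.22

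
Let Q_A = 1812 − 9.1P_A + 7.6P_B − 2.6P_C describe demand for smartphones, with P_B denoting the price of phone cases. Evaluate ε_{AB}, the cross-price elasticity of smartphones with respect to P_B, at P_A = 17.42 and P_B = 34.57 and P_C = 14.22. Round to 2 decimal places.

0.14

At P_A = 17.42 and P_B = 34.57 and P_C = 14.22: Q_A = 1879.238.
∂Q_A/∂P_B = 7.6.
ε = (∂Q_A/∂P_B)(P_B/Q_A) = 7.6 × (34.57/1879.238) ≈ 0.14.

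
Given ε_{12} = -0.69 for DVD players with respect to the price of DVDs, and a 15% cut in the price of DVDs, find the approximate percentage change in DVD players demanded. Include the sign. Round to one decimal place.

10.4%

%ΔQ ≈ ε × %ΔP of DVDs = -0.69 × (-15%) = 10.4%.
Demand for DVD players rises by about 10.4%.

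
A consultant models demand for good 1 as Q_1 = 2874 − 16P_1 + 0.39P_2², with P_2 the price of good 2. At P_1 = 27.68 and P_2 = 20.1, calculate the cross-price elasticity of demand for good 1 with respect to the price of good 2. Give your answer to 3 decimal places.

0.122

At P_1 = 27.68 and P_2 = 20.1: Q_1 = 2588.684.
∂Q_1/∂P_2 = 0.78P_2 = 0.78(20.1) = 15.6780.
ε = (∂Q_1/∂P_2)(P_2/Q_1) = 15.6780 × (20.1/2588.684) ≈ 0.122.
ε > 0: substitutes.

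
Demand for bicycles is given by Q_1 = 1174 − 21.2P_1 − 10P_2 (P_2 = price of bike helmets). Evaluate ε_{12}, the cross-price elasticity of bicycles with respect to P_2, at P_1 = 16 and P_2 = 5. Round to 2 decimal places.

At P_1 = 16 and P_2 = 5: Q_1 = 784.8.
∂Q_1/∂P_2 = -10.
ε = (∂Q_1/∂P_2)(P_2/Q_1) = -10 × (5/784.8) ≈ -0.06.
Since ε < 0, bicycles and bike helmets are complements.

-0.06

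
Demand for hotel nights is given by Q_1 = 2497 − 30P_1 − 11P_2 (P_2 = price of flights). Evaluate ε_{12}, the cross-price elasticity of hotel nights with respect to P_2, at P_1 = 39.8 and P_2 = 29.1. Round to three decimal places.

-0.326

At P_1 = 39.8 and P_2 = 29.1: Q_1 = 982.9.
∂Q_1/∂P_2 = -11.
ε = (∂Q_1/∂P_2)(P_2/Q_1) = -11 × (29.1/982.9) ≈ -0.326.
Since ε < 0, hotel nights and flights are complements.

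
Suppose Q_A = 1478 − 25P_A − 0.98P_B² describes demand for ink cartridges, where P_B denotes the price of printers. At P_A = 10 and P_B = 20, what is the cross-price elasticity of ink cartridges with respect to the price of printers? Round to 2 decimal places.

At P_A = 10 and P_B = 20: Q_A = 836.
∂Q_A/∂P_B = -1.96P_B = -1.96(20) = -39.2000.
ε = (∂Q_A/∂P_B)(P_B/Q_A) = -39.2000 × (20/836) ≈ -0.94.
ε < 0: complements.

-0.94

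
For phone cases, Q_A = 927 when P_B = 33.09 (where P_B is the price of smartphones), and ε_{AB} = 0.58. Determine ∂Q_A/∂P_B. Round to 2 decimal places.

16.25

ε = (∂Q_A/∂P_B)·(P_B/Q_A) ⇒ ∂Q_A/∂P_B = ε·Q_A/P_B = 0.58 × 927/33.09 ≈ 16.25.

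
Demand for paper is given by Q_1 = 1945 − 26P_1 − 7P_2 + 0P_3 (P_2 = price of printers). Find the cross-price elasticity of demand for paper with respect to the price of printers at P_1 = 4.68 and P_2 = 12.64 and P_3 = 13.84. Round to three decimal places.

-0.051

At P_1 = 4.68 and P_2 = 12.64 and P_3 = 13.84: Q_1 = 1734.84.
∂Q_1/∂P_2 = -7.
ε = (∂Q_1/∂P_2)(P_2/Q_1) = -7 × (12.64/1734.84) ≈ -0.051.
Since ε < 0, paper and printers are complements.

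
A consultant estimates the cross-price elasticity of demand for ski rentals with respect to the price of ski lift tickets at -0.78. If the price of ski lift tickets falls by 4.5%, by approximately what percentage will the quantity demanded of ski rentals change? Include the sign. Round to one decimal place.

3.5%

%ΔQ ≈ ε × %ΔP of ski lift tickets = -0.78 × (-4.5%) = 3.5%.
Demand for ski rentals rises by about 3.5%.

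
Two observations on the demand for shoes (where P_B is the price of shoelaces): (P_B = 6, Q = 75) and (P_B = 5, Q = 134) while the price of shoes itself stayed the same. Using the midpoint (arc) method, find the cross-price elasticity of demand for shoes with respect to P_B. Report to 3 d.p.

ΔQ_A = 134 − 75 = 59; ΔP_B = 5 − 6 = -1.
Midpoints: Q̄_A = 104.5, P̄_B = 5.50.
ε = (ΔQ_A/Q̄_A)/(ΔP_B/P̄_B) = (59/104.5)/(-1/5.50) ≈ -3.105.
ε < 0: shoes and shoelaces are complements.

-3.105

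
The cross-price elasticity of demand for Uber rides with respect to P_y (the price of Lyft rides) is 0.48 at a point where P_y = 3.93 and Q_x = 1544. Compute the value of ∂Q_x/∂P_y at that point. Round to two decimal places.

188.58

ε = (∂Q_x/∂P_y)·(P_y/Q_x) ⇒ ∂Q_x/∂P_y = ε·Q_x/P_y = 0.48 × 1544/3.93 ≈ 188.58.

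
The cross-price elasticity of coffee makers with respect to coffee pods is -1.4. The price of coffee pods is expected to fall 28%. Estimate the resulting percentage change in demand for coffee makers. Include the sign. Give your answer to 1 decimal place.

%ΔQ ≈ ε × %ΔP of coffee pods = -1.4 × (-28%) = 39.2%.

39.2%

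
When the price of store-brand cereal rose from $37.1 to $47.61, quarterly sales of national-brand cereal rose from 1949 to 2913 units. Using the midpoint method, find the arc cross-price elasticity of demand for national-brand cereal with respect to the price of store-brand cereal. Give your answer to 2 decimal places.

1.60

ΔQ_A = 2913 − 1949 = 964; ΔP_B = 47.61 − 37.1 = 10.51.
Midpoints: Q̄_A = 2431.0, P̄_B = 42.36.
ε = (ΔQ_A/Q̄_A)/(ΔP_B/P̄_B) = (964/2431.0)/(10.51/42.36) ≈ 1.60.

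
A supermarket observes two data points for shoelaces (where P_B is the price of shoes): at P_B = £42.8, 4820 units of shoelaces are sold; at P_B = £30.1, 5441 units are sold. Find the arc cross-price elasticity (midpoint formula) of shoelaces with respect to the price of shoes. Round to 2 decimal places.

-0.35

ΔQ_A = 5441 − 4820 = 621; ΔP_B = 30.1 − 42.8 = -12.7.
Midpoints: Q̄_A = 5130.5, P̄_B = 36.45.
ε = (ΔQ_A/Q̄_A)/(ΔP_B/P̄_B) = (621/5130.5)/(-12.7/36.45) ≈ -0.35.
ε < 0: shoelaces and shoes are complements.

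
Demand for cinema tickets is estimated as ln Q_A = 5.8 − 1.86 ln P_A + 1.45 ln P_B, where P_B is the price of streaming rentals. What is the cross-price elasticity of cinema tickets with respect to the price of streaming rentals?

In a log-linear (constant-elasticity) demand function, the coefficient on ln P_B is the cross-price elasticity.
ε = 1.45. Positive, so cinema tickets and streaming rentals are substitutes.

1.45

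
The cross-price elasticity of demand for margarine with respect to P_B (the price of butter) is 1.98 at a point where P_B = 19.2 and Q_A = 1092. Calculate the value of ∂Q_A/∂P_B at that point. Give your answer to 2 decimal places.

112.61

ε = (∂Q_A/∂P_B)·(P_B/Q_A) ⇒ ∂Q_A/∂P_B = ε·Q_A/P_B = 1.98 × 1092/19.2 ≈ 112.61.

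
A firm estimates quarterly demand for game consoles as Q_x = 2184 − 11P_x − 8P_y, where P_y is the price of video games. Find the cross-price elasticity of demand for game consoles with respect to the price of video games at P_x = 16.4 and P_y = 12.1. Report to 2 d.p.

At P_x = 16.4 and P_y = 12.1: Q_x = 1906.8.
∂Q_x/∂P_y = -8.
ε = (∂Q_x/∂P_y)(P_y/Q_x) = -8 × (12.1/1906.8) ≈ -0.05.
Since ε < 0, game consoles and video games are complements.

-0.05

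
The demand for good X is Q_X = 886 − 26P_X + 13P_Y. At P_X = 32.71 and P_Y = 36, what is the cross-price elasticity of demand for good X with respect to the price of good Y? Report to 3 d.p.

At P_X = 32.71 and P_Y = 36: Q_X = 503.54.
∂Q_X/∂P_Y = 13.
ε = (∂Q_X/∂P_Y)(P_Y/Q_X) = 13 × (36/503.54) ≈ 0.929.

0.929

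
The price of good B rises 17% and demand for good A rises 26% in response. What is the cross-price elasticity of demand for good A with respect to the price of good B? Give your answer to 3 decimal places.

ε = (%ΔQ of good A) / (%ΔP of good B) = (26%) / (17%) ≈ 1.529.
Positive cross-price elasticity: substitutes.

1.529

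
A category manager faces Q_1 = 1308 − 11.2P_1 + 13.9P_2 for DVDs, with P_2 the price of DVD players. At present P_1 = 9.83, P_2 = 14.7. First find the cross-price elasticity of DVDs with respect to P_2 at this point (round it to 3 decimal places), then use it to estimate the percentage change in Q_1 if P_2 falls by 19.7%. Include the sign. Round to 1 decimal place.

At P_1 = 9.83, P_2 = 14.7: Q_1 = 1402.234.
∂Q_1/∂P_2 = 13.9.
ε = (∂Q_1/∂P_2)(P_2/Q_1) = 13.9000 × 14.7/1402.234 ≈ 0.146.
%ΔQ_1 ≈ ε × %ΔP_2 = 0.146 × (-19.7%) = -2.9%.

-2.9%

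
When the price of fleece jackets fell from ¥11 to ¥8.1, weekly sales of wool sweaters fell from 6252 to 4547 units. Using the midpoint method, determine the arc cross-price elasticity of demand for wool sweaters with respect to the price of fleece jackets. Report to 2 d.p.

ΔQ_A = 4547 − 6252 = -1705; ΔP_B = 8.1 − 11 = -2.9.
Midpoints: Q̄_A = 5399.5, P̄_B = 9.55.
ε = (ΔQ_A/Q̄_A)/(ΔP_B/P̄_B) = (-1705/5399.5)/(-2.9/9.55) ≈ 1.04.
ε > 0: wool sweaters and fleece jackets are substitutes.

1.04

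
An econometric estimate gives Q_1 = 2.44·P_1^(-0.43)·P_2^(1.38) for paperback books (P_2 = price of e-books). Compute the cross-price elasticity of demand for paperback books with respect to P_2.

1.38

In a log-linear (constant-elasticity) demand function, the coefficient on the exponent of P_2 is the cross-price elasticity.
ε = 1.38. Positive, so paperback books and e-books are substitutes.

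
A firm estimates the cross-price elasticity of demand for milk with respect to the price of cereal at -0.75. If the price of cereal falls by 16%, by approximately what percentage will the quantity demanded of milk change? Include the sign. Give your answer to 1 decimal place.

12.0%

%ΔQ ≈ ε × %ΔP of cereal = -0.75 × (-16%) = 12.0%.
Demand for milk rises by about 12.0%.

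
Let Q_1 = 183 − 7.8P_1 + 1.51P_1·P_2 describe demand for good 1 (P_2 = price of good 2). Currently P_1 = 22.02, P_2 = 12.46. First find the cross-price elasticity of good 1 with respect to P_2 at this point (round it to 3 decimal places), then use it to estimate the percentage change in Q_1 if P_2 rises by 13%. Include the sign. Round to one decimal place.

At P_1 = 22.02, P_2 = 12.46: Q_1 = 425.541.
∂Q_1/∂P_2 = 1.51P_1 = 33.2502.
ε = (∂Q_1/∂P_2)(P_2/Q_1) = 33.2502 × 12.46/425.541 ≈ 0.974.
%ΔQ_1 ≈ ε × %ΔP_2 = 0.974 × (13%) = 12.7%.

12.7%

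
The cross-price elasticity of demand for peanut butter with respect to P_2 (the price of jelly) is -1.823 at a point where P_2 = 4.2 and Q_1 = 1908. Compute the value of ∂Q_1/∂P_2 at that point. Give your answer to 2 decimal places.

-828.16

ε = (∂Q_1/∂P_2)·(P_2/Q_1) ⇒ ∂Q_1/∂P_2 = ε·Q_1/P_2 = -1.823 × 1908/4.2 ≈ -828.16.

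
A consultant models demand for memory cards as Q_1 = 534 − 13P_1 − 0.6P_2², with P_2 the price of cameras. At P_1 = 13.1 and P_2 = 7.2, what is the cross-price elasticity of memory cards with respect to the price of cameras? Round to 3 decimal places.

-0.187

At P_1 = 13.1 and P_2 = 7.2: Q_1 = 332.596.
∂Q_1/∂P_2 = -1.2P_2 = -1.2(7.2) = -8.6400.
ε = (∂Q_1/∂P_2)(P_2/Q_1) = -8.6400 × (7.2/332.596) ≈ -0.187.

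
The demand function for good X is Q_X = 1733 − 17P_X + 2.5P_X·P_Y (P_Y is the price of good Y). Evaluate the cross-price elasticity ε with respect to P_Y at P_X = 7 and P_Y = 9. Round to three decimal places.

At P_X = 7 and P_Y = 9: Q_X = 1771.5.
∂Q_X/∂P_Y = 2.5P_X = 2.5(7) = 17.5000.
ε = (∂Q_X/∂P_Y)(P_Y/Q_X) = 17.5000 × (9/1771.5) ≈ 0.089.
ε > 0: substitutes.

0.089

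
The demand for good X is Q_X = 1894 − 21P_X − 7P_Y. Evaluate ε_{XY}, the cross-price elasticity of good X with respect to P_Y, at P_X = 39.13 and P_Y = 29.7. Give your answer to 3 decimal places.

-0.241

At P_X = 39.13 and P_Y = 29.7: Q_X = 864.37.
∂Q_X/∂P_Y = -7.
ε = (∂Q_X/∂P_Y)(P_Y/Q_X) = -7 × (29.7/864.37) ≈ -0.241.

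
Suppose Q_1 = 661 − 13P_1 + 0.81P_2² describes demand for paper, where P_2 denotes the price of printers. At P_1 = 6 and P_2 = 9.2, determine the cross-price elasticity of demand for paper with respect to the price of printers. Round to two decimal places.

0.21

At P_1 = 6 and P_2 = 9.2: Q_1 = 651.558.
∂Q_1/∂P_2 = 1.62P_2 = 1.62(9.2) = 14.9040.
ε = (∂Q_1/∂P_2)(P_2/Q_1) = 14.9040 × (9.2/651.558) ≈ 0.21.
ε > 0: substitutes.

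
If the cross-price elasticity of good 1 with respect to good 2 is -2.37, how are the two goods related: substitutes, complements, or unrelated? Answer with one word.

ε = -2.37 < 0, so a higher price of good 2 lowers demand for good 1: complements.

complements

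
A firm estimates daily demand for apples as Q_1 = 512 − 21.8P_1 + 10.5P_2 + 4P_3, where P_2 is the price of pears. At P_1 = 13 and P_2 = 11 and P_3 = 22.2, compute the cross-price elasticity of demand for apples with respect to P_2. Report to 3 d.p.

0.267

At P_1 = 13 and P_2 = 11 and P_3 = 22.2: Q_1 = 432.9.
∂Q_1/∂P_2 = 10.5.
ε = (∂Q_1/∂P_2)(P_2/Q_1) = 10.5 × (11/432.9) ≈ 0.267.
Since ε > 0, apples and pears are substitutes.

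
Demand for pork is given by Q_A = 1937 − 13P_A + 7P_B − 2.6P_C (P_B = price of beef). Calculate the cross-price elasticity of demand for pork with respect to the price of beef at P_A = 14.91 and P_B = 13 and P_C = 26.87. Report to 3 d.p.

At P_A = 14.91 and P_B = 13 and P_C = 26.87: Q_A = 1764.308.
∂Q_A/∂P_B = 7.
ε = (∂Q_A/∂P_B)(P_B/Q_A) = 7 × (13/1764.308) ≈ 0.052.
Since ε > 0, pork and beef are substitutes.

0.052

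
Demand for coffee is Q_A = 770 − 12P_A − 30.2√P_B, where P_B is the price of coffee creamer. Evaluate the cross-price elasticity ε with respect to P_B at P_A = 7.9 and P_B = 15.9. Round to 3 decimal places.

At P_A = 7.9 and P_B = 15.9: Q_A = 554.778.
∂Q_A/∂P_B = -30.2/(2√P_B) = -30.2/(2√15.9) = -3.7869.
ε = (∂Q_A/∂P_B)(P_B/Q_A) = -3.7869 × (15.9/554.778) ≈ -0.109.

-0.109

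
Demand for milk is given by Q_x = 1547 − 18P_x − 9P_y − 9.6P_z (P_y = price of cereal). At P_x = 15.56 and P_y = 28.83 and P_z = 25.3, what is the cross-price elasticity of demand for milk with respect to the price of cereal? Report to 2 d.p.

At P_x = 15.56 and P_y = 28.83 and P_z = 25.3: Q_x = 764.57.
∂Q_x/∂P_y = -9.
ε = (∂Q_x/∂P_y)(P_y/Q_x) = -9 × (28.83/764.57) ≈ -0.34.

-0.34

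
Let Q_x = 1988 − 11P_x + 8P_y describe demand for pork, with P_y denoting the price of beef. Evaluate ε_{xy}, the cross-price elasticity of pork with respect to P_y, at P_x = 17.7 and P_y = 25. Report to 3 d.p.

0.100

At P_x = 17.7 and P_y = 25: Q_x = 1993.3.
∂Q_x/∂P_y = 8.
ε = (∂Q_x/∂P_y)(P_y/Q_x) = 8 × (25/1993.3) ≈ 0.100.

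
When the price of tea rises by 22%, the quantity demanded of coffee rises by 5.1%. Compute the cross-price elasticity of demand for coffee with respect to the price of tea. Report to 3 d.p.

0.232

ε = (%ΔQ of coffee) / (%ΔP of tea) = (5.1%) / (22%) ≈ 0.232.
Positive cross-price elasticity: substitutes.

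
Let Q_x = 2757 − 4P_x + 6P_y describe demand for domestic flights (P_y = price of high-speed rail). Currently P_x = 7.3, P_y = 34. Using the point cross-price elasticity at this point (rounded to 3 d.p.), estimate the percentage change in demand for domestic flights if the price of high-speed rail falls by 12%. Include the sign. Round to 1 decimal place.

-0.8%

At P_x = 7.3, P_y = 34: Q_x = 2931.8.
∂Q_x/∂P_y = 6.
ε = (∂Q_x/∂P_y)(P_y/Q_x) = 6.0000 × 34/2931.8 ≈ 0.070.
%ΔQ_x ≈ ε × %ΔP_y = 0.070 × (-12%) = -0.8%.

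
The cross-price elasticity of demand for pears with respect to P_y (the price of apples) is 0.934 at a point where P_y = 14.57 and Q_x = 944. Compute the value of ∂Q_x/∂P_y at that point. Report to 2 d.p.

ε = (∂Q_x/∂P_y)·(P_y/Q_x) ⇒ ∂Q_x/∂P_y = ε·Q_x/P_y = 0.934 × 944/14.57 ≈ 60.51.

60.51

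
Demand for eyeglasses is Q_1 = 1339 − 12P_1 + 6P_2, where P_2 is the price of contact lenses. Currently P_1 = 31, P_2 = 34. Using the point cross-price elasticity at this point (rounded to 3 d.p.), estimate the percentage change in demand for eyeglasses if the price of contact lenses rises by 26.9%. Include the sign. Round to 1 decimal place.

4.7%

At P_1 = 31, P_2 = 34: Q_1 = 1171.
∂Q_1/∂P_2 = 6.
ε = (∂Q_1/∂P_2)(P_2/Q_1) = 6.0000 × 34/1171 ≈ 0.174.
%ΔQ_1 ≈ ε × %ΔP_2 = 0.174 × (26.9%) = 4.7%.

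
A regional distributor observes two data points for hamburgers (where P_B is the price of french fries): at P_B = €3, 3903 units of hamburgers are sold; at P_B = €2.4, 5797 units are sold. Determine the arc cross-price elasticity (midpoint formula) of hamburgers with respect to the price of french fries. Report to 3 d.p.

ΔQ_A = 5797 − 3903 = 1894; ΔP_B = 2.4 − 3 = -0.6.
Midpoints: Q̄_A = 4850.0, P̄_B = 2.70.
ε = (ΔQ_A/Q̄_A)/(ΔP_B/P̄_B) = (1894/4850.0)/(-0.6/2.70) ≈ -1.757.

-1.757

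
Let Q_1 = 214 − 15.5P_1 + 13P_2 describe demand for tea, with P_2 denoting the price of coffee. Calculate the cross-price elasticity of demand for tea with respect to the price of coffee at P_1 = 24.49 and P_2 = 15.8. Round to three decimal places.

5.160

At P_1 = 24.49 and P_2 = 15.8: Q_1 = 39.805.
∂Q_1/∂P_2 = 13.
ε = (∂Q_1/∂P_2)(P_2/Q_1) = 13 × (15.8/39.805) ≈ 5.160.
Since ε > 0, tea and coffee are substitutes.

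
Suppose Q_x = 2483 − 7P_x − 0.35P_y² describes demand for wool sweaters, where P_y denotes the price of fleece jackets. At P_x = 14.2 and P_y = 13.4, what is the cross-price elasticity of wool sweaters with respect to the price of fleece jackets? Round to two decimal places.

-0.05

At P_x = 14.2 and P_y = 13.4: Q_x = 2320.754.
∂Q_x/∂P_y = -0.7P_y = -0.7(13.4) = -9.3800.
ε = (∂Q_x/∂P_y)(P_y/Q_x) = -9.3800 × (13.4/2320.754) ≈ -0.05.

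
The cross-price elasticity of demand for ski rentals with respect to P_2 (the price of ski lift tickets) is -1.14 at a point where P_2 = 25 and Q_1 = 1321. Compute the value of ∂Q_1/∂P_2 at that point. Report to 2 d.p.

-60.24

ε = (∂Q_1/∂P_2)·(P_2/Q_1) ⇒ ∂Q_1/∂P_2 = ε·Q_1/P_2 = -1.14 × 1321/25 ≈ -60.24.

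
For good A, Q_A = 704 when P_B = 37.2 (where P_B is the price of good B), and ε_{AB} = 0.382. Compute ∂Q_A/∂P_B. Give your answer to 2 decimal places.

ε = (∂Q_A/∂P_B)·(P_B/Q_A) ⇒ ∂Q_A/∂P_B = ε·Q_A/P_B = 0.382 × 704/37.2 ≈ 7.23.

7.23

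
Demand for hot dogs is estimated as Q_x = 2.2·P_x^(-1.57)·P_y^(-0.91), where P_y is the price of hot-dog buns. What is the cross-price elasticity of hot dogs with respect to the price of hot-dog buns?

-0.91

In a log-linear (constant-elasticity) demand function, the coefficient on the exponent of P_y is the cross-price elasticity.
ε = -0.91. Negative, so hot dogs and hot-dog buns are complements.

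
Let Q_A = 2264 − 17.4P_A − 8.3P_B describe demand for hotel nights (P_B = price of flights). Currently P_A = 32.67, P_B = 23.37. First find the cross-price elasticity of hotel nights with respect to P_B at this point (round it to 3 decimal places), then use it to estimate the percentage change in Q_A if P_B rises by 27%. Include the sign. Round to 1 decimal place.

At P_A = 32.67, P_B = 23.37: Q_A = 1501.571.
∂Q_A/∂P_B = -8.3.
ε = (∂Q_A/∂P_B)(P_B/Q_A) = -8.3000 × 23.37/1501.571 ≈ -0.129.
%ΔQ_A ≈ ε × %ΔP_B = -0.129 × (27%) = -3.5%.

-3.5%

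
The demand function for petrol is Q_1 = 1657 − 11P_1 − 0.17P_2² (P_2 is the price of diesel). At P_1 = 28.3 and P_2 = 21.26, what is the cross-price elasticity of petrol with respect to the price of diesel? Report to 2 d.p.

At P_1 = 28.3 and P_2 = 21.26: Q_1 = 1268.862.
∂Q_1/∂P_2 = -0.34P_2 = -0.34(21.26) = -7.2284.
ε = (∂Q_1/∂P_2)(P_2/Q_1) = -7.2284 × (21.26/1268.862) ≈ -0.12.

-0.12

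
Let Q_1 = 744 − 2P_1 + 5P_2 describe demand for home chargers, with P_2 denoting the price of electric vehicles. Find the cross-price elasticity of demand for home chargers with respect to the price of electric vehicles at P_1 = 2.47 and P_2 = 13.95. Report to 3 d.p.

At P_1 = 2.47 and P_2 = 13.95: Q_1 = 808.81.
∂Q_1/∂P_2 = 5.
ε = (∂Q_1/∂P_2)(P_2/Q_1) = 5 × (13.95/808.81) ≈ 0.086.

0.086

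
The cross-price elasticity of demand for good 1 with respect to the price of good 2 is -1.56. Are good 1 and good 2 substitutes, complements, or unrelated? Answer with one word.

complements

ε = -1.56 < 0, so a higher price of good 2 lowers demand for good 1: complements.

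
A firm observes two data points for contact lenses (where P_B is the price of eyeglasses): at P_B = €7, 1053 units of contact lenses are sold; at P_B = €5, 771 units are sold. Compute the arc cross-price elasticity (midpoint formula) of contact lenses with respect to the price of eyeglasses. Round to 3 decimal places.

ΔQ_A = 771 − 1053 = -282; ΔP_B = 5 − 7 = -2.
Midpoints: Q̄_A = 912.0, P̄_B = 6.00.
ε = (ΔQ_A/Q̄_A)/(ΔP_B/P̄_B) = (-282/912.0)/(-2/6.00) ≈ 0.928.
ε > 0: contact lenses and eyeglasses are substitutes.

0.928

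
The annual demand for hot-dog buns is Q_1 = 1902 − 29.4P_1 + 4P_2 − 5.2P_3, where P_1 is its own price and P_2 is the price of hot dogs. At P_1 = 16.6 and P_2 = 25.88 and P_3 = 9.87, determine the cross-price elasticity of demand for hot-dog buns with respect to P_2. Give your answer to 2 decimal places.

0.07

At P_1 = 16.6 and P_2 = 25.88 and P_3 = 9.87: Q_1 = 1466.156.
∂Q_1/∂P_2 = 4.
ε = (∂Q_1/∂P_2)(P_2/Q_1) = 4 × (25.88/1466.156) ≈ 0.07.
Since ε > 0, hot-dog buns and hot dogs are substitutes.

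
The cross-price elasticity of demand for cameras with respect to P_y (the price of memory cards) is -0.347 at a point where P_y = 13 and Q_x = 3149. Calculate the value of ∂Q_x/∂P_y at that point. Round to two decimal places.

ε = (∂Q_x/∂P_y)·(P_y/Q_x) ⇒ ∂Q_x/∂P_y = ε·Q_x/P_y = -0.347 × 3149/13 ≈ -84.05.

-84.05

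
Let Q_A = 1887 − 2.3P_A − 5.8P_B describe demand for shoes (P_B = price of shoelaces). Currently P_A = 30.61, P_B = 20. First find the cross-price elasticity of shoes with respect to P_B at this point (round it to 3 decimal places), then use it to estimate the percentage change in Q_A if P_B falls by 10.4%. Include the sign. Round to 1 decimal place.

At P_A = 30.61, P_B = 20: Q_A = 1700.597.
∂Q_A/∂P_B = -5.8.
ε = (∂Q_A/∂P_B)(P_B/Q_A) = -5.8000 × 20/1700.597 ≈ -0.068.
%ΔQ_A ≈ ε × %ΔP_B = -0.068 × (-10.4%) = 0.7%.

0.7%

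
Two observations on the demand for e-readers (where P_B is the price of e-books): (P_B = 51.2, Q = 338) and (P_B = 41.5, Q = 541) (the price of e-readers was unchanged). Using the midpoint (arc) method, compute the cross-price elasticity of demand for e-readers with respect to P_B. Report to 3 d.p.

ΔQ_A = 541 − 338 = 203; ΔP_B = 41.5 − 51.2 = -9.7.
Midpoints: Q̄_A = 439.5, P̄_B = 46.35.
ε = (ΔQ_A/Q̄_A)/(ΔP_B/P̄_B) = (203/439.5)/(-9.7/46.35) ≈ -2.207.
ε < 0: e-readers and e-books are complements.

-2.207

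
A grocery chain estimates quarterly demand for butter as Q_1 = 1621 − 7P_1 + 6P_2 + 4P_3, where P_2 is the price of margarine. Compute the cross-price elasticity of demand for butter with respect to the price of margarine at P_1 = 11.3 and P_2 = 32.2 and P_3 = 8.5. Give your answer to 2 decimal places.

At P_1 = 11.3 and P_2 = 32.2 and P_3 = 8.5: Q_1 = 1769.1.
∂Q_1/∂P_2 = 6.
ε = (∂Q_1/∂P_2)(P_2/Q_1) = 6 × (32.2/1769.1) ≈ 0.11.

0.11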